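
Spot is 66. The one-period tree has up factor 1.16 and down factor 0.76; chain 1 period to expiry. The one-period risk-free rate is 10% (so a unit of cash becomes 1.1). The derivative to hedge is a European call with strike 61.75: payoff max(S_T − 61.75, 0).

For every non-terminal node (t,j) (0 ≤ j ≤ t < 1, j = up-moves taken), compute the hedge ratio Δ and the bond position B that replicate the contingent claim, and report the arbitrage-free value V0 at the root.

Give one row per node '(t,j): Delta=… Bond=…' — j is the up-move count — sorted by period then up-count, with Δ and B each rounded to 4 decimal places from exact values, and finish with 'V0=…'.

(0,0): Delta=0.5610 Bond=-25.5809
V0=11.4441

The replicating-portfolio and risk-neutral prices coincide; use p* = (1.1−0.76)/(1.16−0.76) = 0.8500 for the latter.
Payoff layer (t=1): V(1,0)=0.0000, V(1,1)=14.8100
(0,0): S=66.0000. Δ = (V_up−V_dn)/(S_up−S_dn) = (14.8100−0.0000)/(76.5600−50.1600) = 0.5610. V = [p*·14.8100 + (1−p*)·0.0000]/1.1 = 11.4441. B = V − Δ·S = -25.5809.
The time-0 hedge costs 11.4441, which is the no-arbitrage price.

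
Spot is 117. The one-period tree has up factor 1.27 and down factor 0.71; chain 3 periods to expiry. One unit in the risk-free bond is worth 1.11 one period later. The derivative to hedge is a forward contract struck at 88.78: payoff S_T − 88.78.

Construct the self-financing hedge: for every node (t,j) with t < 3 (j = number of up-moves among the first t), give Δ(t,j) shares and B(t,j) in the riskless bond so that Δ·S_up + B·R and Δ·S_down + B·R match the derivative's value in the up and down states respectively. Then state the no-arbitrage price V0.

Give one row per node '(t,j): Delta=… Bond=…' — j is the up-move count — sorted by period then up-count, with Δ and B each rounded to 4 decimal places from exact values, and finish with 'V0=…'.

(0,0): Delta=1.0000 Bond=-64.9152
(1,0): Delta=1.0000 Bond=-72.0558
(1,1): Delta=1.0000 Bond=-72.0558
(2,0): Delta=1.0000 Bond=-79.9820
(2,1): Delta=1.0000 Bond=-79.9820
(2,2): Delta=1.0000 Bond=-79.9820
V0=52.0848

Risk-neutral probability p* = (R−d)/(u−d) = (1.11−0.71)/(1.27−0.71) = 0.7143.
Terminal payoffs: V(3,0)=-46.9044, V(3,1)=-13.8758, V(3,2)=45.2036, V(3,3)=150.8808
(2,0): S=58.9797. Δ = (V_up−V_dn)/(S_up−S_dn) = (-13.8758−-46.9044)/(74.9042−41.8756) = 1.0000. V = [p*·-13.8758 + (1−p*)·-46.9044]/1.11 = -21.0023. B = V − Δ·S = -79.9820.
(2,1): S=105.4989. Δ = (V_up−V_dn)/(S_up−S_dn) = (45.2036−-13.8758)/(133.9836−74.9042) = 1.0000. V = [p*·45.2036 + (1−p*)·-13.8758]/1.11 = 25.5169. B = V − Δ·S = -79.9820.
(2,2): S=188.7093. Δ = (V_up−V_dn)/(S_up−S_dn) = (150.8808−45.2036)/(239.6608−133.9836) = 1.0000. V = [p*·150.8808 + (1−p*)·45.2036]/1.11 = 108.7273. B = V − Δ·S = -79.9820.
(1,0): S=83.0700. Δ = (V_up−V_dn)/(S_up−S_dn) = (25.5169−-21.0023)/(105.4989−58.9797) = 1.0000. V = [p*·25.5169 + (1−p*)·-21.0023]/1.11 = 11.0142. B = V − Δ·S = -72.0558.
(1,1): S=148.5900. Δ = (V_up−V_dn)/(S_up−S_dn) = (108.7273−25.5169)/(188.7093−105.4989) = 1.0000. V = [p*·108.7273 + (1−p*)·25.5169]/1.11 = 76.5342. B = V − Δ·S = -72.0558.
(0,0): S=117.0000. Δ = (V_up−V_dn)/(S_up−S_dn) = (76.5342−11.0142)/(148.5900−83.0700) = 1.0000. V = [p*·76.5342 + (1−p*)·11.0142]/1.11 = 52.0848. B = V − Δ·S = -64.9152.
Root portfolio cost Δ·117+B reproduces V0=52.0848.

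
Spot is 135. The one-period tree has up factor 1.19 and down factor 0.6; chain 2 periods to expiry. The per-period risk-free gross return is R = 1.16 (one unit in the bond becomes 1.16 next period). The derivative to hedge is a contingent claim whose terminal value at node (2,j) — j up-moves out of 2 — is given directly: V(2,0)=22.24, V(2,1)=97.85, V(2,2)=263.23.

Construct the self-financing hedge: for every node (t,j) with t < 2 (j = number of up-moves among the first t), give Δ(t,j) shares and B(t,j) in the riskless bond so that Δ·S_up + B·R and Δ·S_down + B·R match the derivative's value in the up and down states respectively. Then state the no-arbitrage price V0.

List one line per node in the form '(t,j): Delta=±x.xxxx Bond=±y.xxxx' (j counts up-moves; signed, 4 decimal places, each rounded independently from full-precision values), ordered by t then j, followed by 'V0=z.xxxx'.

(0,0): Delta=1.7405 Bond=-51.6763
(1,0): Delta=1.5821 Bond=-47.1134
(1,1): Delta=1.7448 Bond=-60.6319
V0=183.2965

The replicating-portfolio and risk-neutral prices coincide; use p* = (1.16−0.6)/(1.19−0.6) = 0.9492 for the latter.
Terminal payoffs: V(2,0)=22.2400, V(2,1)=97.8500, V(2,2)=263.2300
(1,0): S=81.0000. Δ = (V_up−V_dn)/(S_up−S_dn) = (97.8500−22.2400)/(96.3900−48.6000) = 1.5821. V = [p*·97.8500 + (1−p*)·22.2400]/1.16 = 81.0392. B = V − Δ·S = -47.1134.
(1,1): S=160.6500. Δ = (V_up−V_dn)/(S_up−S_dn) = (263.2300−97.8500)/(191.1735−96.3900) = 1.7448. V = [p*·263.2300 + (1−p*)·97.8500]/1.16 = 219.6731. B = V − Δ·S = -60.6319.
(0,0): S=135.0000. Δ = (V_up−V_dn)/(S_up−S_dn) = (219.6731−81.0392)/(160.6500−81.0000) = 1.7405. V = [p*·219.6731 + (1−p*)·81.0392]/1.16 = 183.2965. B = V − Δ·S = -51.6763.
The time-0 hedge costs 183.2965, which is the no-arbitrage price.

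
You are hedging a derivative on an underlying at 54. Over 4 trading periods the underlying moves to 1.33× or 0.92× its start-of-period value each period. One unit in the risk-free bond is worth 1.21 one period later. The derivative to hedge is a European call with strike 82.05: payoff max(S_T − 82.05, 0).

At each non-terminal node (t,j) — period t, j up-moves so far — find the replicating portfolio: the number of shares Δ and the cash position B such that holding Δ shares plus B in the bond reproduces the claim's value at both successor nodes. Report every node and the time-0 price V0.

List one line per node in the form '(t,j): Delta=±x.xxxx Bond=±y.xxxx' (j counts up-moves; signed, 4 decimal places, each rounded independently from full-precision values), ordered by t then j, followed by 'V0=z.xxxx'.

(0,0): Delta=0.8600 Bond=-29.5609
(1,0): Delta=0.5843 Bond=-22.0708
(1,1): Delta=0.9389 Bond=-41.4368
(2,0): Delta=0.0000 Bond=0.0000
(2,1): Delta=0.7515 Bond=-37.7562
(2,2): Delta=0.9926 Bond=-55.2622
(3,0): Delta=0.0000 Bond=0.0000
(3,1): Delta=0.0000 Bond=0.0000
(3,2): Delta=0.9667 Bond=-64.5892
(3,3): Delta=1.0000 Bond=-67.8099
V0=16.8802

The replicating-portfolio and risk-neutral prices coincide; use p* = (1.21−0.92)/(1.33−0.92) = 0.7073 for the latter.
Terminal values V(4,·): V(4,0)=0.0000, V(4,1)=0.0000, V(4,2)=0.0000, V(4,3)=34.8290, V(4,4)=86.9164
  t=3,j=0: stock 42.0492 → up 55.9254 (V=0.0000), down 38.6852 (V=0.0000). Price 0.0000; hedge Δ=0.0000, bond B=0.0000.
  t=3,j=1: stock 60.7884 → up 80.8486 (V=0.0000), down 55.9254 (V=0.0000). Price 0.0000; hedge Δ=0.0000, bond B=0.0000.
  t=3,j=2: stock 87.8790 → up 116.8790 (V=34.8290), down 80.8486 (V=0.0000). Price 20.3596; hedge Δ=0.9667, bond B=-64.5892.
  t=3,j=3: stock 127.0424 → up 168.9664 (V=86.9164), down 116.8790 (V=34.8290). Price 59.2325; hedge Δ=1.0000, bond B=-67.8099.
  t=2,j=0: stock 45.7056 → up 60.7884 (V=0.0000), down 42.0492 (V=0.0000). Price 0.0000; hedge Δ=0.0000, bond B=0.0000.
  t=2,j=1: stock 66.0744 → up 87.8790 (V=20.3596), down 60.7884 (V=0.0000). Price 11.9014; hedge Δ=0.7515, bond B=-37.7562.
  t=2,j=2: stock 95.5206 → up 127.0424 (V=59.2325), down 87.8790 (V=20.3596). Price 39.5496; hedge Δ=0.9926, bond B=-55.2622.
  t=1,j=0: stock 49.6800 → up 66.0744 (V=11.9014), down 45.7056 (V=0.0000). Price 6.9571; hedge Δ=0.5843, bond B=-22.0708.
  t=1,j=1: stock 71.8200 → up 95.5206 (V=39.5496), down 66.0744 (V=11.9014). Price 25.9979; hedge Δ=0.9389, bond B=-41.4368.
  t=0,j=0: stock 54.0000 → up 71.8200 (V=25.9979), down 49.6800 (V=6.9571). Price 16.8802; hedge Δ=0.8600, bond B=-29.5609.
Each (Δ,B) replicates both successor values, so the strategy is self-financing and V0 is arbitrage-free.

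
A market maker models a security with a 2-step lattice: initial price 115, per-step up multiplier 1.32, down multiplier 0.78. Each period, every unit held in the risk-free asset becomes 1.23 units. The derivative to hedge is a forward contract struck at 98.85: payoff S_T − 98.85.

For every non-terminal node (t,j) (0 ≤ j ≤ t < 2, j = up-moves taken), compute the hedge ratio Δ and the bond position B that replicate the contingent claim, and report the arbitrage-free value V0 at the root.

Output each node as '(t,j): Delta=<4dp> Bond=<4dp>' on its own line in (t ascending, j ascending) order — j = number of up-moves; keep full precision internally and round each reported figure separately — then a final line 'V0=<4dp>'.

The replicating-portfolio and risk-neutral prices coincide; use p* = (1.23−0.78)/(1.32−0.78) = 0.8333 for the latter.
Terminal values V(2,·): V(2,0)=-28.8840, V(2,1)=19.5540, V(2,2)=101.5260
  t=1,j=0: stock 89.7000 → up 118.4040 (V=19.5540), down 69.9660 (V=-28.8840). Price 9.3341; hedge Δ=1.0000, bond B=-80.3659.
  t=1,j=1: stock 151.8000 → up 200.3760 (V=101.5260), down 118.4040 (V=19.5540). Price 71.4341; hedge Δ=1.0000, bond B=-80.3659.
  t=0,j=0: stock 115.0000 → up 151.8000 (V=71.4341), down 89.7000 (V=9.3341). Price 49.6619; hedge Δ=1.0000, bond B=-65.3381.
Root portfolio cost Δ·115+B reproduces V0=49.6619.

(0,0): Delta=1.0000 Bond=-65.3381
(1,0): Delta=1.0000 Bond=-80.3659
(1,1): Delta=1.0000 Bond=-80.3659
V0=49.6619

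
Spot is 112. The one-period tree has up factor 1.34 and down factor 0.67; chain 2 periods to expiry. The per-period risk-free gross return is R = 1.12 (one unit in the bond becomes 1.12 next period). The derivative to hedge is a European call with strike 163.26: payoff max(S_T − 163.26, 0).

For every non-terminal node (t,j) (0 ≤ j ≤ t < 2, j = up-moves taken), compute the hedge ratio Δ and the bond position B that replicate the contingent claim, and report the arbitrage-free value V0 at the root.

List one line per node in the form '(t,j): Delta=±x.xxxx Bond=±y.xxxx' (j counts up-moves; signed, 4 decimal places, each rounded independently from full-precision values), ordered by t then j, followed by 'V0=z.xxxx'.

Since d<R<u, set p* = (R−d)/(u−d) = 0.6716; price each node as the discounted p*-expectation of its children.
Terminal values V(2,·): V(2,0)=0.0000, V(2,1)=0.0000, V(2,2)=37.8472
  t=1,j=0: stock 75.0400 → up 100.5536 (V=0.0000), down 50.2768 (V=0.0000). Price 0.0000; hedge Δ=0.0000, bond B=0.0000.
  t=1,j=1: stock 150.0800 → up 201.1072 (V=37.8472), down 100.5536 (V=0.0000). Price 22.6962; hedge Δ=0.3764, bond B=-33.7921.
  t=0,j=0: stock 112.0000 → up 150.0800 (V=22.6962), down 75.0400 (V=0.0000). Price 13.6105; hedge Δ=0.3025, bond B=-20.2645.
Self-financing check: at every node Δ·S+B equals the discounted successor values.

(0,0): Delta=0.3025 Bond=-20.2645
(1,0): Delta=0.0000 Bond=0.0000
(1,1): Delta=0.3764 Bond=-33.7921
V0=13.6105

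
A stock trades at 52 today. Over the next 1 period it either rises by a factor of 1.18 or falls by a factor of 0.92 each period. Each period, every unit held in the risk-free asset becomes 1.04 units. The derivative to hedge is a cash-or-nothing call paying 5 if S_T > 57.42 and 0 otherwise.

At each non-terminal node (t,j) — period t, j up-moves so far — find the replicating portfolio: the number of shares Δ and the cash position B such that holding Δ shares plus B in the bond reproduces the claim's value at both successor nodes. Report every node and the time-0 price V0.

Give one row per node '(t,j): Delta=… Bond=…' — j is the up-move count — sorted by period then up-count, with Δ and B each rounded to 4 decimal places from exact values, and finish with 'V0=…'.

(0,0): Delta=0.3698 Bond=-17.0118
V0=2.2189

Under the risk-neutral measure, an up-move has probability p* = (R−d)/(u−d) = 0.4615 and values discount at R = 1.04.
At expiry t=1: V(1,0)=0.0000, V(1,1)=5.0000
Node (0,0) S=52.0000: V=(p*·5.0000+(1−p*)·0.0000)/1.04=2.2189; Δ=(5.0000−0.0000)/(61.3600−47.8400)=0.3698; B=V−Δ·S=-17.0118
Each (Δ,B) replicates both successor values, so the strategy is self-financing and V0 is arbitrage-free.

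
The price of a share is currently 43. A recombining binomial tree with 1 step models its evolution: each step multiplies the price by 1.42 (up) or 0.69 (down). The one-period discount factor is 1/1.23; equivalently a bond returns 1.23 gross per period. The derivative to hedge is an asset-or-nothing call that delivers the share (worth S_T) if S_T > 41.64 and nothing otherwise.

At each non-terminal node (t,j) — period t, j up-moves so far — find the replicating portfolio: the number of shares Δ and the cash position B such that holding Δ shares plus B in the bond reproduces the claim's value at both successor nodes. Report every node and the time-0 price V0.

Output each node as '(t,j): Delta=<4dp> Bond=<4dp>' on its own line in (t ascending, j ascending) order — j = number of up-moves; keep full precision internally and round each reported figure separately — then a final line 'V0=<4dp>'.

Under the risk-neutral measure, an up-move has probability p* = (R−d)/(u−d) = 0.7397 and values discount at R = 1.23.
At expiry t=1: V(1,0)=0.0000, V(1,1)=61.0600
Node (0,0) S=43.0000: V=(p*·61.0600+(1−p*)·0.0000)/1.23=36.7217; Δ=(61.0600−0.0000)/(61.0600−29.6700)=1.9452; B=V−Δ·S=-46.9222
Each (Δ,B) replicates both successor values, so the strategy is self-financing and V0 is arbitrage-free.

(0,0): Delta=1.9452 Bond=-46.9222
V0=36.7217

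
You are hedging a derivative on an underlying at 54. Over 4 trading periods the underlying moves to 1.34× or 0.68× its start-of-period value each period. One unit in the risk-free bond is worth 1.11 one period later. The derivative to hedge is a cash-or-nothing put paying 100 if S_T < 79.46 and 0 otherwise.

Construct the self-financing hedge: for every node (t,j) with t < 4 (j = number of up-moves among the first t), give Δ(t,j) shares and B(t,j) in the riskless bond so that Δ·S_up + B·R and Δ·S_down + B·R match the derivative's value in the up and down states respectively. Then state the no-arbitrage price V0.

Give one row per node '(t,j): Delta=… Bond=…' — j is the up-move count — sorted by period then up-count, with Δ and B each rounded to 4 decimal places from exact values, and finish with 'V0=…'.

Under the risk-neutral measure, an up-move has probability p* = (R−d)/(u−d) = 0.6515 and values discount at R = 1.11.
Payoff layer (t=4): V(4,0)=100.0000, V(4,1)=100.0000, V(4,2)=100.0000, V(4,3)=0.0000, V(4,4)=0.0000
Node (3,0) S=16.9793: V=(p*·100.0000+(1−p*)·100.0000)/1.11=90.0901; Δ=(100.0000−100.0000)/(22.7523−11.5459)=0.0000; B=V−Δ·S=90.0901
Node (3,1) S=33.4593: V=(p*·100.0000+(1−p*)·100.0000)/1.11=90.0901; Δ=(100.0000−100.0000)/(44.8354−22.7523)=0.0000; B=V−Δ·S=90.0901
Node (3,2) S=65.9344: V=(p*·0.0000+(1−p*)·100.0000)/1.11=31.3950; Δ=(0.0000−100.0000)/(88.3521−44.8354)=-2.2980; B=V−Δ·S=182.9102
Node (3,3) S=129.9296: V=(p*·0.0000+(1−p*)·0.0000)/1.11=0.0000; Δ=(0.0000−0.0000)/(174.1057−88.3521)=0.0000; B=V−Δ·S=0.0000
Node (2,0) S=24.9696: V=(p*·90.0901+(1−p*)·90.0901)/1.11=81.1622; Δ=(90.0901−90.0901)/(33.4593−16.9793)=0.0000; B=V−Δ·S=81.1622
Node (2,1) S=49.2048: V=(p*·31.3950+(1−p*)·90.0901)/1.11=46.7111; Δ=(31.3950−90.0901)/(65.9344−33.4593)=-1.8074; B=V−Δ·S=135.6431
Node (2,2) S=96.9624: V=(p*·0.0000+(1−p*)·31.3950)/1.11=9.8565; Δ=(0.0000−31.3950)/(129.9296−65.9344)=-0.4906; B=V−Δ·S=57.4247
Node (1,0) S=36.7200: V=(p*·46.7111+(1−p*)·81.1622)/1.11=52.8980; Δ=(46.7111−81.1622)/(49.2048−24.9696)=-1.4215; B=V−Δ·S=105.0967
Node (1,1) S=72.3600: V=(p*·9.8565+(1−p*)·46.7111)/1.11=20.4502; Δ=(9.8565−46.7111)/(96.9624−49.2048)=-0.7717; B=V−Δ·S=76.2906
Node (0,0) S=54.0000: V=(p*·20.4502+(1−p*)·52.8980)/1.11=28.6106; Δ=(20.4502−52.8980)/(72.3600−36.7200)=-0.9104; B=V−Δ·S=77.7740
Root portfolio cost Δ·54+B reproduces V0=28.6106.

(0,0): Delta=-0.9104 Bond=77.7740
(1,0): Delta=-1.4215 Bond=105.0967
(1,1): Delta=-0.7717 Bond=76.2906
(2,0): Delta=0.0000 Bond=81.1622
(2,1): Delta=-1.8074 Bond=135.6431
(2,2): Delta=-0.4906 Bond=57.4247
(3,0): Delta=0.0000 Bond=90.0901
(3,1): Delta=0.0000 Bond=90.0901
(3,2): Delta=-2.2980 Bond=182.9102
(3,3): Delta=0.0000 Bond=0.0000
V0=28.6106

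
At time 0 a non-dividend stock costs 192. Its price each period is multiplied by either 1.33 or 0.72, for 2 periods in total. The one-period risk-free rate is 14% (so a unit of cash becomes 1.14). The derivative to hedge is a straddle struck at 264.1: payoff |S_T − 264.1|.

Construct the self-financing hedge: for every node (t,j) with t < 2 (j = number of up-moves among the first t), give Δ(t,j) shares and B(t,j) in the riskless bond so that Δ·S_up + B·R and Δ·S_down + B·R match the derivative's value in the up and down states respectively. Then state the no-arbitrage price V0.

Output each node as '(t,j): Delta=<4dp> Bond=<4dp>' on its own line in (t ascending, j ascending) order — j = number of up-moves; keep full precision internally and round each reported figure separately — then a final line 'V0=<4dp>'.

Under the risk-neutral measure, an up-move has probability p* = (R−d)/(u−d) = 0.6885 and values discount at R = 1.14.
At expiry t=2: V(2,0)=164.5672, V(2,1)=80.2408, V(2,2)=75.5288
Node (1,0) S=138.2400: V=(p*·80.2408+(1−p*)·164.5672)/1.14=93.4267; Δ=(80.2408−164.5672)/(183.8592−99.5328)=-1.0000; B=V−Δ·S=231.6667
Node (1,1) S=255.3600: V=(p*·75.5288+(1−p*)·80.2408)/1.14=67.5408; Δ=(75.5288−80.2408)/(339.6288−183.8592)=-0.0302; B=V−Δ·S=75.2654
Node (0,0) S=192.0000: V=(p*·67.5408+(1−p*)·93.4267)/1.14=66.3189; Δ=(67.5408−93.4267)/(255.3600−138.2400)=-0.2210; B=V−Δ·S=108.7548
Self-financing check: at every node Δ·S+B equals the discounted successor values.

(0,0): Delta=-0.2210 Bond=108.7548
(1,0): Delta=-1.0000 Bond=231.6667
(1,1): Delta=-0.0302 Bond=75.2654
V0=66.3189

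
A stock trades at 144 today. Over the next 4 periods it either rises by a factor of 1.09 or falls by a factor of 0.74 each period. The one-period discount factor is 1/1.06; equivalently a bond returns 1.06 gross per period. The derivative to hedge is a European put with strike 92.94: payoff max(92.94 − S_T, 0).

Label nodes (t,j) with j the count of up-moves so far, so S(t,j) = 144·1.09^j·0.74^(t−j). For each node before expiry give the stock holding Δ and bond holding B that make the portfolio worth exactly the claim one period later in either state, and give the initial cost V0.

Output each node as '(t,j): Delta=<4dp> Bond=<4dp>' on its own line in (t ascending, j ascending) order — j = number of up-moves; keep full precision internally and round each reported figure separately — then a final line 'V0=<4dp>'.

(0,0): Delta=-0.0101 Bond=1.5047
(1,0): Delta=-0.1133 Bond=12.5962
(1,1): Delta=-0.0035 Bond=0.5636
(2,0): Delta=-0.9767 Bond=81.4313
(2,1): Delta=-0.0584 Bond=6.9695
(2,2): Delta=0.0000 Bond=0.0000
(3,0): Delta=-1.0000 Bond=87.6792
(3,1): Delta=-0.9752 Bond=86.1894
(3,2): Delta=0.0000 Bond=0.0000
(3,3): Delta=0.0000 Bond=0.0000
V0=0.0556

Since d<R<u, set p* = (R−d)/(u−d) = 0.9143; price each node as the discounted p*-expectation of its children.
Payoff layer (t=4): V(4,0)=49.7593, V(4,1)=29.3360, V(4,2)=0.0000, V(4,3)=0.0000, V(4,4)=0.0000
Node (3,0) S=58.3523: V=(p*·29.3360+(1−p*)·49.7593)/1.06=29.3270; Δ=(29.3360−49.7593)/(63.6040−43.1807)=-1.0000; B=V−Δ·S=87.6792
Node (3,1) S=85.9513: V=(p*·0.0000+(1−p*)·29.3360)/1.06=2.3722; Δ=(0.0000−29.3360)/(93.6869−63.6040)=-0.9752; B=V−Δ·S=86.1894
Node (3,2) S=126.6039: V=(p*·0.0000+(1−p*)·0.0000)/1.06=0.0000; Δ=(0.0000−0.0000)/(137.9983−93.6869)=0.0000; B=V−Δ·S=0.0000
Node (3,3) S=186.4842: V=(p*·0.0000+(1−p*)·0.0000)/1.06=0.0000; Δ=(0.0000−0.0000)/(203.2678−137.9983)=0.0000; B=V−Δ·S=0.0000
Node (2,0) S=78.8544: V=(p*·2.3722+(1−p*)·29.3270)/1.06=4.4175; Δ=(2.3722−29.3270)/(85.9513−58.3523)=-0.9767; B=V−Δ·S=81.4313
Node (2,1) S=116.1504: V=(p*·0.0000+(1−p*)·2.3722)/1.06=0.1918; Δ=(0.0000−2.3722)/(126.6039−85.9513)=-0.0584; B=V−Δ·S=6.9695
Node (2,2) S=171.0864: V=(p*·0.0000+(1−p*)·0.0000)/1.06=0.0000; Δ=(0.0000−0.0000)/(186.4842−126.6039)=0.0000; B=V−Δ·S=0.0000
Node (1,0) S=106.5600: V=(p*·0.1918+(1−p*)·4.4175)/1.06=0.5227; Δ=(0.1918−4.4175)/(116.1504−78.8544)=-0.1133; B=V−Δ·S=12.5962
Node (1,1) S=156.9600: V=(p*·0.0000+(1−p*)·0.1918)/1.06=0.0155; Δ=(0.0000−0.1918)/(171.0864−116.1504)=-0.0035; B=V−Δ·S=0.5636
Node (0,0) S=144.0000: V=(p*·0.0155+(1−p*)·0.5227)/1.06=0.0556; Δ=(0.0155−0.5227)/(156.9600−106.5600)=-0.0101; B=V−Δ·S=1.5047
The time-0 hedge costs 0.0556, which is the no-arbitrage price.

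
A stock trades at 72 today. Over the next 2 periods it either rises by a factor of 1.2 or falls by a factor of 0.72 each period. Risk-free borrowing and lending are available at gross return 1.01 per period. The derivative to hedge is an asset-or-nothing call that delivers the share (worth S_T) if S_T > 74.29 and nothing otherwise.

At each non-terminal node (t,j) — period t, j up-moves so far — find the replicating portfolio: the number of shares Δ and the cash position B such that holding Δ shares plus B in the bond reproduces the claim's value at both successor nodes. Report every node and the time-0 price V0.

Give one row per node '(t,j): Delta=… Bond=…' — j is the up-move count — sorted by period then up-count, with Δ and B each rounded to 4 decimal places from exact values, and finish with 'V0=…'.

Under the risk-neutral measure, an up-move has probability p* = (R−d)/(u−d) = 0.6042 and values discount at R = 1.01.
At expiry t=2: V(2,0)=0.0000, V(2,1)=0.0000, V(2,2)=103.6800
  t=1,j=0: stock 51.8400 → up 62.2080 (V=0.0000), down 37.3248 (V=0.0000). Price 0.0000; hedge Δ=0.0000, bond B=0.0000.
  t=1,j=1: stock 86.4000 → up 103.6800 (V=103.6800), down 62.2080 (V=0.0000). Price 62.0198; hedge Δ=2.5000, bond B=-153.9802.
  t=0,j=0: stock 72.0000 → up 86.4000 (V=62.0198), down 51.8400 (V=0.0000). Price 37.0993; hedge Δ=1.7946, bond B=-92.1086.
Check: Δ(0,0)·S0 + B(0,0) = 37.0993 = V0.

(0,0): Delta=1.7946 Bond=-92.1086
(1,0): Delta=0.0000 Bond=0.0000
(1,1): Delta=2.5000 Bond=-153.9802
V0=37.0993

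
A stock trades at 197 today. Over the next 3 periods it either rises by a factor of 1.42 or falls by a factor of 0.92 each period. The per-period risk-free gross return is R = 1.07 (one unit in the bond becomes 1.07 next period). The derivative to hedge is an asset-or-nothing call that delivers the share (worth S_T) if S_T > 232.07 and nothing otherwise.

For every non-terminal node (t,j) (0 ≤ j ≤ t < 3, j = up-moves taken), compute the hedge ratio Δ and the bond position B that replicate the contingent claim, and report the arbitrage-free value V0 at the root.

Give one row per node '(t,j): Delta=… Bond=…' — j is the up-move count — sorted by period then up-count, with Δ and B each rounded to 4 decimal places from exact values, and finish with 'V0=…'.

(0,0): Delta=1.6665 Bond=-174.2580
(1,0): Delta=2.1074 Bond=-266.3658
(1,1): Delta=1.0000 Bond=0.0000
(2,0): Delta=2.8400 Bond=-407.1592
(2,1): Delta=1.0000 Bond=0.0000
(2,2): Delta=1.0000 Bond=0.0000
V0=154.0491

No-arbitrage ⇒ martingale measure with p* = (R−d)/(u−d) = 0.3000.
Terminal payoffs: V(3,0)=0.0000, V(3,1)=236.7719, V(3,2)=365.4523, V(3,3)=564.0677
Node (2,0) S=166.7408: V=(p*·236.7719+(1−p*)·0.0000)/1.07=66.3847; Δ=(236.7719−0.0000)/(236.7719−153.4015)=2.8400; B=V−Δ·S=-407.1592
Node (2,1) S=257.3608: V=(p*·365.4523+(1−p*)·236.7719)/1.07=257.3608; Δ=(365.4523−236.7719)/(365.4523−236.7719)=1.0000; B=V−Δ·S=0.0000
Node (2,2) S=397.2308: V=(p*·564.0677+(1−p*)·365.4523)/1.07=397.2308; Δ=(564.0677−365.4523)/(564.0677−365.4523)=1.0000; B=V−Δ·S=0.0000
Node (1,0) S=181.2400: V=(p*·257.3608+(1−p*)·66.3847)/1.07=115.5864; Δ=(257.3608−66.3847)/(257.3608−166.7408)=2.1074; B=V−Δ·S=-266.3658
Node (1,1) S=279.7400: V=(p*·397.2308+(1−p*)·257.3608)/1.07=279.7400; Δ=(397.2308−257.3608)/(397.2308−257.3608)=1.0000; B=V−Δ·S=0.0000
Node (0,0) S=197.0000: V=(p*·279.7400+(1−p*)·115.5864)/1.07=154.0491; Δ=(279.7400−115.5864)/(279.7400−181.2400)=1.6665; B=V−Δ·S=-174.2580
Check: Δ(0,0)·S0 + B(0,0) = 154.0491 = V0.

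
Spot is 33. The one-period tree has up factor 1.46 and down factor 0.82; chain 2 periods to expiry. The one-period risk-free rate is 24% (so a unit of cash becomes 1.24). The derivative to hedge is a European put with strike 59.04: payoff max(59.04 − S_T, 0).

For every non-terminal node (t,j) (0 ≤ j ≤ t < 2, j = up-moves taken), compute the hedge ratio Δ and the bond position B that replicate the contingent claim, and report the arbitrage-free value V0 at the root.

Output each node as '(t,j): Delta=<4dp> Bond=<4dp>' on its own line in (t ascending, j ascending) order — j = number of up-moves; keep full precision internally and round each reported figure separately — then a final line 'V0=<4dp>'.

Risk-neutral probability p* = (R−d)/(u−d) = (1.24−0.82)/(1.46−0.82) = 0.6562.
Terminal values V(2,·): V(2,0)=36.8508, V(2,1)=19.5324, V(2,2)=0.0000
(1,0): S=27.0600. Δ = (V_up−V_dn)/(S_up−S_dn) = (19.5324−36.8508)/(39.5076−22.1892) = -1.0000. V = [p*·19.5324 + (1−p*)·36.8508]/1.24 = 20.5529. B = V − Δ·S = 47.6129.
(1,1): S=48.1800. Δ = (V_up−V_dn)/(S_up−S_dn) = (0.0000−19.5324)/(70.3428−39.5076) = -0.6334. V = [p*·0.0000 + (1−p*)·19.5324]/1.24 = 5.4147. B = V − Δ·S = 35.9341.
(0,0): S=33.0000. Δ = (V_up−V_dn)/(S_up−S_dn) = (5.4147−20.5529)/(48.1800−27.0600) = -0.7168. V = [p*·5.4147 + (1−p*)·20.5529]/1.24 = 8.5633. B = V − Δ·S = 32.2167.
Check: Δ(0,0)·S0 + B(0,0) = 8.5633 = V0.

(0,0): Delta=-0.7168 Bond=32.2167
(1,0): Delta=-1.0000 Bond=47.6129
(1,1): Delta=-0.6334 Bond=35.9341
V0=8.5633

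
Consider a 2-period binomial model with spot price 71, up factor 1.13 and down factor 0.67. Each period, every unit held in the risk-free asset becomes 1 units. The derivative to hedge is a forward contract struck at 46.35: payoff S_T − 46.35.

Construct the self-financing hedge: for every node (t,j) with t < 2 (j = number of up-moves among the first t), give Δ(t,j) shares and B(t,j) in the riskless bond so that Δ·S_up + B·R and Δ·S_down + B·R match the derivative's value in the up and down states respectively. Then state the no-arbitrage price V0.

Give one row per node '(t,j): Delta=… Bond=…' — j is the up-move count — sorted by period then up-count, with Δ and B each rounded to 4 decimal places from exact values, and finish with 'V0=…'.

Since d<R<u, set p* = (R−d)/(u−d) = 0.7174; price each node as the discounted p*-expectation of its children.
Terminal payoffs: V(2,0)=-14.4781, V(2,1)=7.4041, V(2,2)=44.3099
  t=1,j=0: stock 47.5700 → up 53.7541 (V=7.4041), down 31.8719 (V=-14.4781). Price 1.2200; hedge Δ=1.0000, bond B=-46.3500.
  t=1,j=1: stock 80.2300 → up 90.6599 (V=44.3099), down 53.7541 (V=7.4041). Price 33.8800; hedge Δ=1.0000, bond B=-46.3500.
  t=0,j=0: stock 71.0000 → up 80.2300 (V=33.8800), down 47.5700 (V=1.2200). Price 24.6500; hedge Δ=1.0000, bond B=-46.3500.
Root portfolio cost Δ·71+B reproduces V0=24.6500.

(0,0): Delta=1.0000 Bond=-46.3500
(1,0): Delta=1.0000 Bond=-46.3500
(1,1): Delta=1.0000 Bond=-46.3500
V0=24.6500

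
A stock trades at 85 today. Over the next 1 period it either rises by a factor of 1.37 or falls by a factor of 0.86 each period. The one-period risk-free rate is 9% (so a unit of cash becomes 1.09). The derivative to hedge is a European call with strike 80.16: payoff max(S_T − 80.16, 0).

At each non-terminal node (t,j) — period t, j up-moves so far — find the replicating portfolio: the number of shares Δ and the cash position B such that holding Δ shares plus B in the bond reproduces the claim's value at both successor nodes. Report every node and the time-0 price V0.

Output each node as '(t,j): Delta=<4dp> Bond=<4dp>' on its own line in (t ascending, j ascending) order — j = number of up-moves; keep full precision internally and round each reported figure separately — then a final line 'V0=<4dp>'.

(0,0): Delta=0.8371 Bond=-56.1421
V0=15.0148

No-arbitrage ⇒ martingale measure with p* = (R−d)/(u−d) = 0.4510.
At expiry t=1: V(1,0)=0.0000, V(1,1)=36.2900
  t=0,j=0: stock 85.0000 → up 116.4500 (V=36.2900), down 73.1000 (V=0.0000). Price 15.0148; hedge Δ=0.8371, bond B=-56.1421.
Check: Δ(0,0)·S0 + B(0,0) = 15.0148 = V0.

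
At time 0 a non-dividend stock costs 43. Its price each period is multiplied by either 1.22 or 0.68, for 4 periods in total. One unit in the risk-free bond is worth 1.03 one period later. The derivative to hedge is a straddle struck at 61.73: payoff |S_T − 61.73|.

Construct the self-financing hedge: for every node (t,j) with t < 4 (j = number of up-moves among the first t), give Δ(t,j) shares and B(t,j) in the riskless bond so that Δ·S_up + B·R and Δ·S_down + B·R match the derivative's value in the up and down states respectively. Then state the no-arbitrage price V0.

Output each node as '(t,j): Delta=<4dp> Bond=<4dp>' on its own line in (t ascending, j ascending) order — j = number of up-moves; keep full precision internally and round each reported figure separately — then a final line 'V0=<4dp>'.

Under the risk-neutral measure, an up-move has probability p* = (R−d)/(u−d) = 0.6481 and values discount at R = 1.03.
Terminal values V(4,·): V(4,0)=52.5360, V(4,1)=45.2349, V(4,2)=32.1358, V(4,3)=8.6346, V(4,4)=33.5294
Node (3,0) S=13.5206: V=(p*·45.2349+(1−p*)·52.5360)/1.03=46.4115; Δ=(45.2349−52.5360)/(16.4951−9.1940)=-1.0000; B=V−Δ·S=59.9320
Node (3,1) S=24.2575: V=(p*·32.1358+(1−p*)·45.2349)/1.03=35.6745; Δ=(32.1358−45.2349)/(29.5942−16.4951)=-1.0000; B=V−Δ·S=59.9320
Node (3,2) S=43.5208: V=(p*·8.6346+(1−p*)·32.1358)/1.03=16.4112; Δ=(8.6346−32.1358)/(53.0954−29.5942)=-1.0000; B=V−Δ·S=59.9320
Node (3,3) S=78.0815: V=(p*·33.5294+(1−p*)·8.6346)/1.03=24.0487; Δ=(33.5294−8.6346)/(95.2594−53.0954)=0.5904; B=V−Δ·S=-22.0528
Node (2,0) S=19.8832: V=(p*·35.6745+(1−p*)·46.4115)/1.03=38.3032; Δ=(35.6745−46.4115)/(24.2575−13.5206)=-1.0000; B=V−Δ·S=58.1864
Node (2,1) S=35.6728: V=(p*·16.4112+(1−p*)·35.6745)/1.03=22.5136; Δ=(16.4112−35.6745)/(43.5208−24.2575)=-1.0000; B=V−Δ·S=58.1864
Node (2,2) S=64.0012: V=(p*·24.0487+(1−p*)·16.4112)/1.03=20.7392; Δ=(24.0487−16.4112)/(78.0815−43.5208)=0.2210; B=V−Δ·S=6.5958
Node (1,0) S=29.2400: V=(p*·22.5136+(1−p*)·38.3032)/1.03=27.2517; Δ=(22.5136−38.3032)/(35.6728−19.8832)=-1.0000; B=V−Δ·S=56.4917
Node (1,1) S=52.4600: V=(p*·20.7392+(1−p*)·22.5136)/1.03=20.7413; Δ=(20.7392−22.5136)/(64.0012−35.6728)=-0.0626; B=V−Δ·S=24.0273
Node (0,0) S=43.0000: V=(p*·20.7413+(1−p*)·27.2517)/1.03=22.3612; Δ=(20.7413−27.2517)/(52.4600−29.2400)=-0.2804; B=V−Δ·S=34.4174
Each (Δ,B) replicates both successor values, so the strategy is self-financing and V0 is arbitrage-free.

(0,0): Delta=-0.2804 Bond=34.4174
(1,0): Delta=-1.0000 Bond=56.4917
(1,1): Delta=-0.0626 Bond=24.0273
(2,0): Delta=-1.0000 Bond=58.1864
(2,1): Delta=-1.0000 Bond=58.1864
(2,2): Delta=0.2210 Bond=6.5958
(3,0): Delta=-1.0000 Bond=59.9320
(3,1): Delta=-1.0000 Bond=59.9320
(3,2): Delta=-1.0000 Bond=59.9320
(3,3): Delta=0.5904 Bond=-22.0528
V0=22.3612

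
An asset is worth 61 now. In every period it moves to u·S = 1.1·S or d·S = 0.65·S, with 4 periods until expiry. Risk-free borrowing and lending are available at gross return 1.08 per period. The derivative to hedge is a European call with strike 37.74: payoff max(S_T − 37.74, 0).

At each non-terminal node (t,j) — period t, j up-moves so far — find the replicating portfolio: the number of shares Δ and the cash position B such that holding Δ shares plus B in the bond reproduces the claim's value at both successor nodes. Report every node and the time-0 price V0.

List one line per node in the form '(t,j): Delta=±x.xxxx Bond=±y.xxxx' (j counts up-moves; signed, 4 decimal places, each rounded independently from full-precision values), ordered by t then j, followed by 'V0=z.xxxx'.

Since d<R<u, set p* = (R−d)/(u−d) = 0.9556; price each node as the discounted p*-expectation of its children.
Terminal payoffs: V(4,0)=0.0000, V(4,1)=0.0000, V(4,2)=0.0000, V(4,3)=15.0342, V(4,4)=51.5701
  t=3,j=0: stock 16.7521 → up 18.4273 (V=0.0000), down 10.8889 (V=0.0000). Price 0.0000; hedge Δ=0.0000, bond B=0.0000.
  t=3,j=1: stock 28.3498 → up 31.1847 (V=0.0000), down 18.4273 (V=0.0000). Price 0.0000; hedge Δ=0.0000, bond B=0.0000.
  t=3,j=2: stock 47.9765 → up 52.7742 (V=15.0342), down 31.1847 (V=0.0000). Price 13.3018; hedge Δ=0.6964, bond B=-20.1074.
  t=3,j=3: stock 81.1910 → up 89.3101 (V=51.5701), down 52.7742 (V=15.0342). Price 46.2466; hedge Δ=1.0000, bond B=-34.9444.
  t=2,j=0: stock 25.7725 → up 28.3498 (V=0.0000), down 16.7521 (V=0.0000). Price 0.0000; hedge Δ=0.0000, bond B=0.0000.
  t=2,j=1: stock 43.6150 → up 47.9765 (V=13.3018), down 28.3498 (V=0.0000). Price 11.7691; hedge Δ=0.6777, bond B=-17.7905.
  t=2,j=2: stock 73.8100 → up 81.1910 (V=46.2466), down 47.9765 (V=13.3018). Price 41.4651; hedge Δ=0.9919, bond B=-31.7454.
  t=1,j=0: stock 39.6500 → up 43.6150 (V=11.7691), down 25.7725 (V=0.0000). Price 10.4130; hedge Δ=0.6596, bond B=-15.7406.
  t=1,j=1: stock 67.1000 → up 73.8100 (V=41.4651), down 43.6150 (V=11.7691). Price 37.1716; hedge Δ=0.9835, bond B=-28.8196.
  t=0,j=0: stock 61.0000 → up 67.1000 (V=37.1716), down 39.6500 (V=10.4130). Price 33.3170; hedge Δ=0.9748, bond B=-26.1466.
Check: Δ(0,0)·S0 + B(0,0) = 33.3170 = V0.

(0,0): Delta=0.9748 Bond=-26.1466
(1,0): Delta=0.6596 Bond=-15.7406
(1,1): Delta=0.9835 Bond=-28.8196
(2,0): Delta=0.0000 Bond=0.0000
(2,1): Delta=0.6777 Bond=-17.7905
(2,2): Delta=0.9919 Bond=-31.7454
(3,0): Delta=0.0000 Bond=0.0000
(3,1): Delta=0.0000 Bond=0.0000
(3,2): Delta=0.6964 Bond=-20.1074
(3,3): Delta=1.0000 Bond=-34.9444
V0=33.3170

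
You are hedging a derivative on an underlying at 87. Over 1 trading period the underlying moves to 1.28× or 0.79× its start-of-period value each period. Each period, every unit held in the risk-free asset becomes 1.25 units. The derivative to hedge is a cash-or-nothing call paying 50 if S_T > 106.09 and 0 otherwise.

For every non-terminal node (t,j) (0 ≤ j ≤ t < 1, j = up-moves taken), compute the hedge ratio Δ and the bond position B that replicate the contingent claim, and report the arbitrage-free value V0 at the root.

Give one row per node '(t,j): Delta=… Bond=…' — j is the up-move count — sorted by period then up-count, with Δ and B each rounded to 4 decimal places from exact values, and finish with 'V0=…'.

(0,0): Delta=1.1729 Bond=-64.4898
V0=37.5510

Under the risk-neutral measure, an up-move has probability p* = (R−d)/(u−d) = 0.9388 and values discount at R = 1.25.
Terminal payoffs: V(1,0)=0.0000, V(1,1)=50.0000
Node (0,0) S=87.0000: V=(p*·50.0000+(1−p*)·0.0000)/1.25=37.5510; Δ=(50.0000−0.0000)/(111.3600−68.7300)=1.1729; B=V−Δ·S=-64.4898
Root portfolio cost Δ·87+B reproduces V0=37.5510.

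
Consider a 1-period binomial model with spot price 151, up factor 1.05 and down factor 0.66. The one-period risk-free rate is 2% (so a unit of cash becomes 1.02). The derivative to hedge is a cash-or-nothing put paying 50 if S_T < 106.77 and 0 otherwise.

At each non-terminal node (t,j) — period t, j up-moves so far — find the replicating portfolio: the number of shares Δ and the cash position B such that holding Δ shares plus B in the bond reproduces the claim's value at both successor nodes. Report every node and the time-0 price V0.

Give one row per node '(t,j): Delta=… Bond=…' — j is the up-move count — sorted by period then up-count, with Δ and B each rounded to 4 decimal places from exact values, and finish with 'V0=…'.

(0,0): Delta=-0.8490 Bond=131.9759
V0=3.7707

Under the risk-neutral measure, an up-move has probability p* = (R−d)/(u−d) = 0.9231 and values discount at R = 1.02.
Terminal payoffs: V(1,0)=50.0000, V(1,1)=0.0000
(0,0): S=151.0000. Δ = (V_up−V_dn)/(S_up−S_dn) = (0.0000−50.0000)/(158.5500−99.6600) = -0.8490. V = [p*·0.0000 + (1−p*)·50.0000]/1.02 = 3.7707. B = V − Δ·S = 131.9759.
Check: Δ(0,0)·S0 + B(0,0) = 3.7707 = V0.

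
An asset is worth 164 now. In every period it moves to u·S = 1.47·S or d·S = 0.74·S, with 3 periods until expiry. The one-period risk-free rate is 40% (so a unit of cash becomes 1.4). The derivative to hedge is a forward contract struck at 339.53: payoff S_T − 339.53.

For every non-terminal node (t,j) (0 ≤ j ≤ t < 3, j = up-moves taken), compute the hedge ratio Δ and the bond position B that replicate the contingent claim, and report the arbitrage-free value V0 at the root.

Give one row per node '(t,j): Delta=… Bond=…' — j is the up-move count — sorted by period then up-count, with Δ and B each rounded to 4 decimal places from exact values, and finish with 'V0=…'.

(0,0): Delta=1.0000 Bond=-123.7354
(1,0): Delta=1.0000 Bond=-173.2296
(1,1): Delta=1.0000 Bond=-173.2296
(2,0): Delta=1.0000 Bond=-242.5214
(2,1): Delta=1.0000 Bond=-242.5214
(2,2): Delta=1.0000 Bond=-242.5214
V0=40.2646

No-arbitrage ⇒ martingale measure with p* = (R−d)/(u−d) = 0.9041.
Terminal values V(3,·): V(3,0)=-273.0733, V(3,1)=-207.5146, V(3,2)=-77.2832, V(3,3)=181.4198
  t=2,j=0: stock 89.8064 → up 132.0154 (V=-207.5146), down 66.4567 (V=-273.0733). Price -152.7150; hedge Δ=1.0000, bond B=-242.5214.
  t=2,j=1: stock 178.3992 → up 262.2468 (V=-77.2832), down 132.0154 (V=-207.5146). Price -64.1222; hedge Δ=1.0000, bond B=-242.5214.
  t=2,j=2: stock 354.3876 → up 520.9498 (V=181.4198), down 262.2468 (V=-77.2832). Price 111.8662; hedge Δ=1.0000, bond B=-242.5214.
  t=1,j=0: stock 121.3600 → up 178.3992 (V=-64.1222), down 89.8064 (V=-152.7150). Price -51.8696; hedge Δ=1.0000, bond B=-173.2296.
  t=1,j=1: stock 241.0800 → up 354.3876 (V=111.8662), down 178.3992 (V=-64.1222). Price 67.8504; hedge Δ=1.0000, bond B=-173.2296.
  t=0,j=0: stock 164.0000 → up 241.0800 (V=67.8504), down 121.3600 (V=-51.8696). Price 40.2646; hedge Δ=1.0000, bond B=-123.7354.
Root portfolio cost Δ·164+B reproduces V0=40.2646.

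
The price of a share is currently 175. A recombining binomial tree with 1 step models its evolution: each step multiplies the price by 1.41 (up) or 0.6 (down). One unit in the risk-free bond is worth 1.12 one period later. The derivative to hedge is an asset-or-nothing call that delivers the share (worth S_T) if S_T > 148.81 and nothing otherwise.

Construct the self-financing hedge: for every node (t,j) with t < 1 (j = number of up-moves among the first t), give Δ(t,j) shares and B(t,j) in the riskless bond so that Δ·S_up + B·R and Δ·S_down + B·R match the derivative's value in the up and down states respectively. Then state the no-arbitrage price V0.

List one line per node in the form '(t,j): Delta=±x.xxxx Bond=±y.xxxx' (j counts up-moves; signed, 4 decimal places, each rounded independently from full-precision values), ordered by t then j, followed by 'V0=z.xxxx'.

(0,0): Delta=1.7407 Bond=-163.1944
V0=141.4352

Risk-neutral probability p* = (R−d)/(u−d) = (1.12−0.6)/(1.41−0.6) = 0.6420.
Terminal values V(1,·): V(1,0)=0.0000, V(1,1)=246.7500
(0,0): S=175.0000. Δ = (V_up−V_dn)/(S_up−S_dn) = (246.7500−0.0000)/(246.7500−105.0000) = 1.7407. V = [p*·246.7500 + (1−p*)·0.0000]/1.12 = 141.4352. B = V − Δ·S = -163.1944.
Root portfolio cost Δ·175+B reproduces V0=141.4352.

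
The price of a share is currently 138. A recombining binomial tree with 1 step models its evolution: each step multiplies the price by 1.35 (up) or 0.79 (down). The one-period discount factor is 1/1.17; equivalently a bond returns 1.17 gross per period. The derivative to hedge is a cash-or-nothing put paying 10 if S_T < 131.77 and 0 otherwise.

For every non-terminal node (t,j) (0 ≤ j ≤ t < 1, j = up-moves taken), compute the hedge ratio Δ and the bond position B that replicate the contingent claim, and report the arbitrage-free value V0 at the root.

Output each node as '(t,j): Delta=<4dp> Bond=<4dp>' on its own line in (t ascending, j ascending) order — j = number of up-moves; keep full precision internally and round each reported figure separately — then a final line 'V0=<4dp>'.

(0,0): Delta=-0.1294 Bond=20.6044
V0=2.7473

Under the risk-neutral measure, an up-move has probability p* = (R−d)/(u−d) = 0.6786 and values discount at R = 1.17.
Terminal values V(1,·): V(1,0)=10.0000, V(1,1)=0.0000
  t=0,j=0: stock 138.0000 → up 186.3000 (V=0.0000), down 109.0200 (V=10.0000). Price 2.7473; hedge Δ=-0.1294, bond B=20.6044.
The time-0 hedge costs 2.7473, which is the no-arbitrage price.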